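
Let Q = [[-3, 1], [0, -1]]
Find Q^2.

[[9, -4], [0, 1]]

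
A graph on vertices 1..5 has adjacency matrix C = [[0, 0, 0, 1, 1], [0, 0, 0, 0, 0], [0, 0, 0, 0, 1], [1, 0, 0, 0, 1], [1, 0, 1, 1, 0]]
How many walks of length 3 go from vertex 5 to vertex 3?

3

The number of length-3 walks from vertex 5 to vertex 3 is entry (5,3) of C^3, where C is the adjacency matrix.
C^2 = [[2, 0, 1, 1, 1], [0, 0, 0, 0, 0], [1, 0, 1, 1, 0], [1, 0, 1, 2, 1], [1, 0, 0, 1, 3]]
C^3 = [[2, 0, 1, 3, 4], [0, 0, 0, 0, 0], [1, 0, 0, 1, 3], [3, 0, 1, 2, 4], [4, 0, 3, 4, 2]]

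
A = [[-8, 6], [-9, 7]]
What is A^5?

[[-98, 66], [-99, 67]]

tr A = -1 and det A = -2, so the characteristic polynomial is λ² − (-1)λ + (-2) with roots -2 and 1.
Eigenvectors give P = [[1, -2], [1, -3]] with P⁻¹ = [[3, -2], [1, -1]], and A = P·diag(-2, 1)·P⁻¹.
Then A^5 = P·diag(-32, 1)·P⁻¹ = [[-32, -2], [-32, -3]] · [[3, -2], [1, -1]] = [[-98, 66], [-99, 67]].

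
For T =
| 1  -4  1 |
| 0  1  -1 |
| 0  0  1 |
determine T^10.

T = I + N where N = [[0, -4, 1], [0, 0, -1], [0, 0, 0]] is strictly upper-triangular, so N^3 = 0.
(I + N)^10 = I + 10·N + 45·N^2 = [[1, -40, 190], [0, 1, -10], [0, 0, 1]].

[[1, -40, 190], [0, 1, -10], [0, 0, 1]]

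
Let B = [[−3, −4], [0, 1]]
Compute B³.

[[−27, −28], [0, 1]]

B² = [[9, 8], [0, 1]]
B³ = [[−27, −28], [0, 1]]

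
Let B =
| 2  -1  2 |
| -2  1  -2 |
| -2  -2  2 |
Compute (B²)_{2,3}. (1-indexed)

-10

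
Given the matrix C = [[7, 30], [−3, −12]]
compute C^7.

[[18403, 61770], [−6177, −20718]]

tr C = −5 and det C = 6, so the characteristic polynomial is λ² − (−5)λ + (6) with roots −2 and −3.
Eigenvectors give P = [[10, −3], [−3, 1]] with P⁻¹ = [[1, 3], [3, 10]], and C = P·diag(−2, −3)·P⁻¹.
Then C^7 = P·diag(−128, −2187)·P⁻¹ = [[−1280, 6561], [384, −2187]] · [[1, 3], [3, 10]] = [[18403, 61770], [−6177, −20718]].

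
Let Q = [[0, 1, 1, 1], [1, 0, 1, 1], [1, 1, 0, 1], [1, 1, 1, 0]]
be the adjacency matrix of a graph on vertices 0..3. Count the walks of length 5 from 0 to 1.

The number of length-5 walks from vertex 0 to vertex 1 is entry (0,1) of Q^5, where Q is the adjacency matrix.
Q^2 = [[3, 2, 2, 2], [2, 3, 2, 2], [2, 2, 3, 2], [2, 2, 2, 3]]
Q^3 = [[6, 7, 7, 7], [7, 6, 7, 7], [7, 7, 6, 7], [7, 7, 7, 6]]
Q^4 = [[21, 20, 20, 20], [20, 21, 20, 20], [20, 20, 21, 20], [20, 20, 20, 21]]
Q^5 = [[60, 61, 61, 61], [61, 60, 61, 61], [61, 61, 60, 61], [61, 61, 61, 60]]

61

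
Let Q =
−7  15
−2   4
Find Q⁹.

tr Q = −3 and det Q = 2, so the characteristic polynomial is λ² − (−3)λ + (2) with roots −2 and −1.
Eigenvectors give P = [[3, −5], [1, −2]] with P⁻¹ = [[2, −5], [1, −3]], and Q = P·diag(−2, −1)·P⁻¹.
Then Q⁹ = P·diag(−512, −1)·P⁻¹ = [[−1536, 5], [−512, 2]] · [[2, −5], [1, −3]] = [[−3067, 7665], [−1022, 2554]].

[[−3067, 7665], [−1022, 2554]]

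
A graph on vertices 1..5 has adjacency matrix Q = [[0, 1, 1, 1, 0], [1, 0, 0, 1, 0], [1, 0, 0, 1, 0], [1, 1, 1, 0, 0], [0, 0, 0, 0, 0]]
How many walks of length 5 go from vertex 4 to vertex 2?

29

The number of length-5 walks from vertex 4 to vertex 2 is entry (4,2) of Q⁵, where Q is the adjacency matrix.
Q² = [[3, 1, 1, 2, 0], [1, 2, 2, 1, 0], [1, 2, 2, 1, 0], [2, 1, 1, 3, 0], [0, 0, 0, 0, 0]]
Q³ = [[4, 5, 5, 5, 0], [5, 2, 2, 5, 0], [5, 2, 2, 5, 0], [5, 5, 5, 4, 0], [0, 0, 0, 0, 0]]
Q⁴ = [[15, 9, 9, 14, 0], [9, 10, 10, 9, 0], [9, 10, 10, 9, 0], [14, 9, 9, 15, 0], [0, 0, 0, 0, 0]]
Q⁵ = [[32, 29, 29, 33, 0], [29, 18, 18, 29, 0], [29, 18, 18, 29, 0], [33, 29, 29, 32, 0], [0, 0, 0, 0, 0]]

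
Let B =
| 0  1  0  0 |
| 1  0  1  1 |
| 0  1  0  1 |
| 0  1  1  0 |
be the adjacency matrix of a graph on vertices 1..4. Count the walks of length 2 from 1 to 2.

The number of length-2 walks from vertex 1 to vertex 2 is entry (1,2) of B², where B is the adjacency matrix.
B² = [[1, 0, 1, 1], [0, 3, 1, 1], [1, 1, 2, 1], [1, 1, 1, 2]]

0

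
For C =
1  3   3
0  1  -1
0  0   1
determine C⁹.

C = I + N where N = [[0, 3, 3], [0, 0, -1], [0, 0, 0]] is strictly upper-triangular, so N³ = 0.
(I + N)⁹ = I + 9·N + 36·N² = [[1, 27, -81], [0, 1, -9], [0, 0, 1]].

[[1, 27, -81], [0, 1, -9], [0, 0, 1]]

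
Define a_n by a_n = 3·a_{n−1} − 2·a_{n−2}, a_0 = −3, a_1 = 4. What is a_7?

886

With companion matrix A = [[3, −2], [1, 0]], [a_n, a_{n−1}]ᵀ = A·[a_{n−1}, a_{n−2}]ᵀ, so [a_7, a_6]ᵀ = A⁶·[a_1, a_0]ᵀ.
A⁶ = [[127, −126], [63, −62]], giving [a_7, a_6]ᵀ = [[886], [438]].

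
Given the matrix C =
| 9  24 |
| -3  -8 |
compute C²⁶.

[[9, 24], [-3, -8]]

C² = C (a projection; rank 1, trace 1), so C²⁶ = C.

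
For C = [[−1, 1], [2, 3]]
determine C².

[[3, 2], [4, 11]]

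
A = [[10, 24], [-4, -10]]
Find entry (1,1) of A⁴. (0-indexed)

16

tr A = 0 and det A = -4, so the characteristic polynomial is λ² − (0)λ + (-4) with roots -2 and 2.
Eigenvectors give P = [[2, 3], [-1, -1]] with P⁻¹ = [[-1, -3], [1, 2]], and A = P·diag(-2, 2)·P⁻¹.
Then A⁴ = P·diag(16, 16)·P⁻¹ = [[32, 48], [-16, -16]] · [[-1, -3], [1, 2]] = [[16, 0], [0, 16]].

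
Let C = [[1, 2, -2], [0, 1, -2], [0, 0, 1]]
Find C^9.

[[1, 18, -162], [0, 1, -18], [0, 0, 1]]

C = I + N where N = [[0, 2, -2], [0, 0, -2], [0, 0, 0]] is strictly upper-triangular, so N^3 = 0.
(I + N)^9 = I + 9·N + 36·N^2 = [[1, 18, -162], [0, 1, -18], [0, 0, 1]].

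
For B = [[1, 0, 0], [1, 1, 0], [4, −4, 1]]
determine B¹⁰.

[[1, 0, 0], [10, 1, 0], [−140, −40, 1]]

B = I + N where N = [[0, 0, 0], [1, 0, 0], [4, −4, 0]] is strictly lower-triangular, so N³ = 0.
(I + N)¹⁰ = I + 10·N + 45·N² = [[1, 0, 0], [10, 1, 0], [−140, −40, 1]].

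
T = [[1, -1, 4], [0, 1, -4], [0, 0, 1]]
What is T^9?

[[1, -9, 180], [0, 1, -36], [0, 0, 1]]

T = I + N where N = [[0, -1, 4], [0, 0, -4], [0, 0, 0]] is strictly upper-triangular, so N^3 = 0.
(I + N)^9 = I + 9·N + 36·N^2 = [[1, -9, 180], [0, 1, -36], [0, 0, 1]].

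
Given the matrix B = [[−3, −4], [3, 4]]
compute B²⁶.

[[−3, −4], [3, 4]]

B² = B (a projection; rank 1, trace 1), so B²⁶ = B.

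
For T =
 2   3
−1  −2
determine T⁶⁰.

T² = I (check: tr T = 0 and det T = −1), so T⁶⁰ = I since 60 is even.

[[1, 0], [0, 1]]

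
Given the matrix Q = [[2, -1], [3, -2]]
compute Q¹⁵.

Q² = I (check: tr Q = 0 and det Q = -1), so Q¹⁵ = Q since 15 is odd.

[[2, -1], [3, -2]]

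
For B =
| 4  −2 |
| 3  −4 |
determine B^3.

B^2 = [[10, 0], [0, 10]]
B^3 = [[40, −20], [30, −40]]

[[40, −20], [30, −40]]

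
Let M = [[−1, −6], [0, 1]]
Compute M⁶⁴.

[[1, 0], [0, 1]]

M² = I (check: tr M = 0 and det M = −1), so M⁶⁴ = I since 64 is even.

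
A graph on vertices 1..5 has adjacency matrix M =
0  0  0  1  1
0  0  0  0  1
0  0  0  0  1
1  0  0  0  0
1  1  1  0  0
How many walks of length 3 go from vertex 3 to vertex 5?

The number of length-3 walks from vertex 3 to vertex 5 is entry (3,5) of M³, where M is the adjacency matrix.
M² = [[2, 1, 1, 0, 0], [1, 1, 1, 0, 0], [1, 1, 1, 0, 0], [0, 0, 0, 1, 1], [0, 0, 0, 1, 3]]
M³ = [[0, 0, 0, 2, 4], [0, 0, 0, 1, 3], [0, 0, 0, 1, 3], [2, 1, 1, 0, 0], [4, 3, 3, 0, 0]]

3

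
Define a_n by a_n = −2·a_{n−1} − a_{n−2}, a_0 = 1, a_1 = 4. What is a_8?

−39

With companion matrix B = [[−2, −1], [1, 0]], [a_n, a_{n−1}]ᵀ = B·[a_{n−1}, a_{n−2}]ᵀ, so [a_8, a_7]ᵀ = B⁷·[a_1, a_0]ᵀ.
B⁷ = [[−8, −7], [7, 6]], giving [a_8, a_7]ᵀ = [[−39], [34]].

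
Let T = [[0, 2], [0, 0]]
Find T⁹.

T is strictly triangular, hence nilpotent: T² = 0, so T⁹ = 0.

[[0, 0], [0, 0]]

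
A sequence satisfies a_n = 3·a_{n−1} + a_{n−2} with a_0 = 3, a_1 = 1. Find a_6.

687

With companion matrix C = [[3, 1], [1, 0]], [a_n, a_{n−1}]ᵀ = C·[a_{n−1}, a_{n−2}]ᵀ, so [a_6, a_5]ᵀ = C⁵·[a_1, a_0]ᵀ.
C⁵ = [[360, 109], [109, 33]], giving [a_6, a_5]ᵀ = [[687], [208]].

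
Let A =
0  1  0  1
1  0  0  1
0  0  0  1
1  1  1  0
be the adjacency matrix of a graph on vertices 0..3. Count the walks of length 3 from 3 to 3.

2

The number of length-3 walks from vertex 3 to vertex 3 is entry (3,3) of A³, where A is the adjacency matrix.
A² = [[2, 1, 1, 1], [1, 2, 1, 1], [1, 1, 1, 0], [1, 1, 0, 3]]
A³ = [[2, 3, 1, 4], [3, 2, 1, 4], [1, 1, 0, 3], [4, 4, 3, 2]]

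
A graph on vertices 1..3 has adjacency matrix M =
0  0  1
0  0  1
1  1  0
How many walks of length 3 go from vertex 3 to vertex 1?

The number of length-3 walks from vertex 3 to vertex 1 is entry (3,1) of M^3, where M is the adjacency matrix.
M^2 = [[1, 1, 0], [1, 1, 0], [0, 0, 2]]
M^3 = [[0, 0, 2], [0, 0, 2], [2, 2, 0]]

2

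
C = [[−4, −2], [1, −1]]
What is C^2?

[[14, 10], [−5, −1]]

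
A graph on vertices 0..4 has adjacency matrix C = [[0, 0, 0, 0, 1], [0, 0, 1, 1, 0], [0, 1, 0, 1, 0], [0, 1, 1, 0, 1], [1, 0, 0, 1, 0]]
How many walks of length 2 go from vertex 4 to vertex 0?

The number of length-2 walks from vertex 4 to vertex 0 is entry (4,0) of C², where C is the adjacency matrix.
C² = [[1, 0, 0, 1, 0], [0, 2, 1, 1, 1], [0, 1, 2, 1, 1], [1, 1, 1, 3, 0], [0, 1, 1, 0, 2]]

0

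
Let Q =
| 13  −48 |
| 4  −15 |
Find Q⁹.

[[59053, −236208], [19684, −78735]]

tr Q = −2 and det Q = −3, so the characteristic polynomial is λ² − (−2)λ + (−3) with roots 1 and −3.
Eigenvectors give P = [[4, 3], [1, 1]] with P⁻¹ = [[1, −3], [−1, 4]], and Q = P·diag(1, −3)·P⁻¹.
Then Q⁹ = P·diag(1, −19683)·P⁻¹ = [[4, −59049], [1, −19683]] · [[1, −3], [−1, 4]] = [[59053, −236208], [19684, −78735]].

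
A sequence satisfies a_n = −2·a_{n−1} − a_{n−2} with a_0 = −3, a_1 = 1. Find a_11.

With companion matrix A = [[−2, −1], [1, 0]], [a_n, a_{n−1}]ᵀ = A·[a_{n−1}, a_{n−2}]ᵀ, so [a_11, a_10]ᵀ = A¹⁰·[a_1, a_0]ᵀ.
A¹⁰ = [[11, 10], [−10, −9]], giving [a_11, a_10]ᵀ = [[−19], [17]].

−19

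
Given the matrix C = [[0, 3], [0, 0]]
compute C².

C is strictly triangular, hence nilpotent: C² = 0, so C² = 0.

[[0, 0], [0, 0]]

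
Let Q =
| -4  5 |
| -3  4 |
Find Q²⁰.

[[1, 0], [0, 1]]

Q² = I (check: tr Q = 0 and det Q = -1), so Q²⁰ = I since 20 is even.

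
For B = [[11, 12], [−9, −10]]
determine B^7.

[[515, 516], [−387, −388]]

tr B = 1 and det B = −2, so the characteristic polynomial is λ² − (1)λ + (−2) with roots 2 and −1.
Eigenvectors give P = [[−4, −1], [3, 1]] with P⁻¹ = [[−1, −1], [3, 4]], and B = P·diag(2, −1)·P⁻¹.
Then B^7 = P·diag(128, −1)·P⁻¹ = [[−512, 1], [384, −1]] · [[−1, −1], [3, 4]] = [[515, 516], [−387, −388]].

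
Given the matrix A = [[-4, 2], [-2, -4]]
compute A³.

A² = [[12, -16], [16, 12]]
A³ = [[-16, 88], [-88, -16]]

[[-16, 88], [-88, -16]]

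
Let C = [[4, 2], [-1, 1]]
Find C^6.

tr C = 5 and det C = 6, so the characteristic polynomial is λ² − (5)λ + (6) with roots 2 and 3.
Eigenvectors give P = [[-1, 2], [1, -1]] with P⁻¹ = [[1, 2], [1, 1]], and C = P·diag(2, 3)·P⁻¹.
Then C^6 = P·diag(64, 729)·P⁻¹ = [[-64, 1458], [64, -729]] · [[1, 2], [1, 1]] = [[1394, 1330], [-665, -601]].

[[1394, 1330], [-665, -601]]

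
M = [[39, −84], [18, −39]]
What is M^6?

[[729, 0], [0, 729]]

tr M = 0 and det M = −9, so the characteristic polynomial is λ² − (0)λ + (−9) with roots −3 and 3.
Eigenvectors give P = [[−2, 7], [−1, 3]] with P⁻¹ = [[3, −7], [1, −2]], and M = P·diag(−3, 3)·P⁻¹.
Then M^6 = P·diag(729, 729)·P⁻¹ = [[−1458, 5103], [−729, 2187]] · [[3, −7], [1, −2]] = [[729, 0], [0, 729]].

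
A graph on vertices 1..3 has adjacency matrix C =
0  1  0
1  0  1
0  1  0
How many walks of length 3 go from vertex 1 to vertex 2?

The number of length-3 walks from vertex 1 to vertex 2 is entry (1,2) of C³, where C is the adjacency matrix.
C² = [[1, 0, 1], [0, 2, 0], [1, 0, 1]]
C³ = [[0, 2, 0], [2, 0, 2], [0, 2, 0]]

2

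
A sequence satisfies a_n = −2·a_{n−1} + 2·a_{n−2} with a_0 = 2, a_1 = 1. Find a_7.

−152

With companion matrix B = [[−2, 2], [1, 0]], [a_n, a_{n−1}]ᵀ = B·[a_{n−1}, a_{n−2}]ᵀ, so [a_7, a_6]ᵀ = B⁶·[a_1, a_0]ᵀ.
B⁶ = [[328, −240], [−120, 88]], giving [a_7, a_6]ᵀ = [[−152], [56]].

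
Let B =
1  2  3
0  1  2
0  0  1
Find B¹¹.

B = I + N where N = [[0, 2, 3], [0, 0, 2], [0, 0, 0]] is strictly upper-triangular, so N³ = 0.
(I + N)¹¹ = I + 11·N + 55·N² = [[1, 22, 253], [0, 1, 22], [0, 0, 1]].

[[1, 22, 253], [0, 1, 22], [0, 0, 1]]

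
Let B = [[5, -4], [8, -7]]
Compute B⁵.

[[245, -244], [488, -487]]

tr B = -2 and det B = -3, so the characteristic polynomial is λ² − (-2)λ + (-3) with roots 1 and -3.
Eigenvectors give P = [[1, -1], [1, -2]] with P⁻¹ = [[2, -1], [1, -1]], and B = P·diag(1, -3)·P⁻¹.
Then B⁵ = P·diag(1, -243)·P⁻¹ = [[1, 243], [1, 486]] · [[2, -1], [1, -1]] = [[245, -244], [488, -487]].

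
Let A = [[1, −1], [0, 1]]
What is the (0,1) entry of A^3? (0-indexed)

−3

A = I + N where N = [[0, −1], [0, 0]] is strictly upper-triangular, so N^2 = 0.
(I + N)^3 = I + 3·N = [[1, −3], [0, 1]].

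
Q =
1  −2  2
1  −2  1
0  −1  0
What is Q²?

[[−1, 0, 0], [−1, 1, 0], [−1, 2, −1]]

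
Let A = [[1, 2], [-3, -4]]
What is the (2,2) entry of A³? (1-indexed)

-22

tr A = -3 and det A = 2, so the characteristic polynomial is λ² − (-3)λ + (2) with roots -1 and -2.
Eigenvectors give P = [[-1, -2], [1, 3]] with P⁻¹ = [[-3, -2], [1, 1]], and A = P·diag(-1, -2)·P⁻¹.
Then A³ = P·diag(-1, -8)·P⁻¹ = [[1, 16], [-1, -24]] · [[-3, -2], [1, 1]] = [[13, 14], [-21, -22]].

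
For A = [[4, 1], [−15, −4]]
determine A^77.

[[4, 1], [−15, −4]]

A² = I (check: tr A = 0 and det A = −1), so A^77 = A since 77 is odd.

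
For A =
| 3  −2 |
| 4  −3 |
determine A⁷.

[[3, −2], [4, −3]]

A² = I (check: tr A = 0 and det A = −1), so A⁷ = A since 7 is odd.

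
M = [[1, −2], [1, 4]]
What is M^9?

tr M = 5 and det M = 6, so the characteristic polynomial is λ² − (5)λ + (6) with roots 3 and 2.
Eigenvectors give P = [[1, −2], [−1, 1]] with P⁻¹ = [[−1, −2], [−1, −1]], and M = P·diag(3, 2)·P⁻¹.
Then M^9 = P·diag(19683, 512)·P⁻¹ = [[19683, −1024], [−19683, 512]] · [[−1, −2], [−1, −1]] = [[−18659, −38342], [19171, 38854]].

[[−18659, −38342], [19171, 38854]]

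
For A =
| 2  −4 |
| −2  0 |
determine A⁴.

A² = [[12, −8], [−4, 8]]
A³ = [[40, −48], [−24, 16]]
A⁴ = [[176, −160], [−80, 96]]

[[176, −160], [−80, 96]]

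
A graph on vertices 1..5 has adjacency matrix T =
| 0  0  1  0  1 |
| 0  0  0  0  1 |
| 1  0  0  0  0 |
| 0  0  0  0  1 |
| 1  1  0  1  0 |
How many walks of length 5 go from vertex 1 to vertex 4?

0

The number of length-5 walks from vertex 1 to vertex 4 is entry (1,4) of T⁵, where T is the adjacency matrix.
T² = [[2, 1, 0, 1, 0], [1, 1, 0, 1, 0], [0, 0, 1, 0, 1], [1, 1, 0, 1, 0], [0, 0, 1, 0, 3]]
T³ = [[0, 0, 2, 0, 4], [0, 0, 1, 0, 3], [2, 1, 0, 1, 0], [0, 0, 1, 0, 3], [4, 3, 0, 3, 0]]
T⁴ = [[6, 4, 0, 4, 0], [4, 3, 0, 3, 0], [0, 0, 2, 0, 4], [4, 3, 0, 3, 0], [0, 0, 4, 0, 10]]
T⁵ = [[0, 0, 6, 0, 14], [0, 0, 4, 0, 10], [6, 4, 0, 4, 0], [0, 0, 4, 0, 10], [14, 10, 0, 10, 0]]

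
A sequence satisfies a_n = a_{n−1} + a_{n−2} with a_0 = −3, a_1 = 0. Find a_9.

With companion matrix Q = [[1, 1], [1, 0]], [a_n, a_{n−1}]ᵀ = Q·[a_{n−1}, a_{n−2}]ᵀ, so [a_9, a_8]ᵀ = Q^8·[a_1, a_0]ᵀ.
Q^8 = [[34, 21], [21, 13]], giving [a_9, a_8]ᵀ = [[−63], [−39]].

−63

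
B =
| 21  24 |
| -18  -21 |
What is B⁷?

[[15309, 17496], [-13122, -15309]]

tr B = 0 and det B = -9, so the characteristic polynomial is λ² − (0)λ + (-9) with roots -3 and 3.
Eigenvectors give P = [[-1, 4], [1, -3]] with P⁻¹ = [[3, 4], [1, 1]], and B = P·diag(-3, 3)·P⁻¹.
Then B⁷ = P·diag(-2187, 2187)·P⁻¹ = [[2187, 8748], [-2187, -6561]] · [[3, 4], [1, 1]] = [[15309, 17496], [-13122, -15309]].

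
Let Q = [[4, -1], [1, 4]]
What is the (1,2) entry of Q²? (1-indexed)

-8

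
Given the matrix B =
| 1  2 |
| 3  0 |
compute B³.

B² = [[7, 2], [3, 6]]
B³ = [[13, 14], [21, 6]]

[[13, 14], [21, 6]]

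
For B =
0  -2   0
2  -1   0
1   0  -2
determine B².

[[-4, 2, 0], [-2, -3, 0], [-2, -2, 4]]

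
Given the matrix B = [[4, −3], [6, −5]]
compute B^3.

tr B = −1 and det B = −2, so the characteristic polynomial is λ² − (−1)λ + (−2) with roots −2 and 1.
Eigenvectors give P = [[−1, 1], [−2, 1]] with P⁻¹ = [[1, −1], [2, −1]], and B = P·diag(−2, 1)·P⁻¹.
Then B^3 = P·diag(−8, 1)·P⁻¹ = [[8, 1], [16, 1]] · [[1, −1], [2, −1]] = [[10, −9], [18, −17]].

[[10, −9], [18, −17]]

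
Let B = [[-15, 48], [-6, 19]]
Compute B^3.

[[-207, 624], [-78, 235]]

tr B = 4 and det B = 3, so the characteristic polynomial is λ² − (4)λ + (3) with roots 3 and 1.
Eigenvectors give P = [[8, -3], [3, -1]] with P⁻¹ = [[-1, 3], [-3, 8]], and B = P·diag(3, 1)·P⁻¹.
Then B^3 = P·diag(27, 1)·P⁻¹ = [[216, -3], [81, -1]] · [[-1, 3], [-3, 8]] = [[-207, 624], [-78, 235]].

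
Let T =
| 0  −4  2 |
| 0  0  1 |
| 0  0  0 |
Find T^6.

T is strictly triangular, hence nilpotent: T^3 = 0, so T^6 = 0.

[[0, 0, 0], [0, 0, 0], [0, 0, 0]]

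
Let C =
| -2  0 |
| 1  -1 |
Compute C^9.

tr C = -3 and det C = 2, so the characteristic polynomial is λ² − (-3)λ + (2) with roots -1 and -2.
Eigenvectors give P = [[0, -1], [1, 1]] with P⁻¹ = [[1, 1], [-1, 0]], and C = P·diag(-1, -2)·P⁻¹.
Then C^9 = P·diag(-1, -512)·P⁻¹ = [[0, 512], [-1, -512]] · [[1, 1], [-1, 0]] = [[-512, 0], [511, -1]].

[[-512, 0], [511, -1]]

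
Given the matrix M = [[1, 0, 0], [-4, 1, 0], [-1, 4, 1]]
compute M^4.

M = I + N where N = [[0, 0, 0], [-4, 0, 0], [-1, 4, 0]] is strictly lower-triangular, so N^3 = 0.
(I + N)^4 = I + 4·N + 6·N^2 = [[1, 0, 0], [-16, 1, 0], [-100, 16, 1]].

[[1, 0, 0], [-16, 1, 0], [-100, 16, 1]]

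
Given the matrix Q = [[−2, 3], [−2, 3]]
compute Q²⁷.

[[−2, 3], [−2, 3]]

Q² = Q (a projection; rank 1, trace 1), so Q²⁷ = Q.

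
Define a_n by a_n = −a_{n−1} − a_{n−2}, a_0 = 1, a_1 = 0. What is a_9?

1

With companion matrix A = [[−1, −1], [1, 0]], [a_n, a_{n−1}]ᵀ = A·[a_{n−1}, a_{n−2}]ᵀ, so [a_9, a_8]ᵀ = A⁸·[a_1, a_0]ᵀ.
A⁸ = [[0, 1], [−1, −1]], giving [a_9, a_8]ᵀ = [[1], [−1]].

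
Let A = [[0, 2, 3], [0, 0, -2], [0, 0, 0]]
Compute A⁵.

[[0, 0, 0], [0, 0, 0], [0, 0, 0]]

A is strictly triangular, hence nilpotent: A³ = 0, so A⁵ = 0.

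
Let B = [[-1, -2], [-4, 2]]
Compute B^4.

[[89, -42], [-84, 152]]

B^2 = [[9, -2], [-4, 12]]
B^3 = [[-1, -22], [-44, 32]]
B^4 = [[89, -42], [-84, 152]]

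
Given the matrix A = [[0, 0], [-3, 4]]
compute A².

[[0, 0], [-12, 16]]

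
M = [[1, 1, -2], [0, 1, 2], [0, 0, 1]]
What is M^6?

[[1, 6, 18], [0, 1, 12], [0, 0, 1]]

M = I + N where N = [[0, 1, -2], [0, 0, 2], [0, 0, 0]] is strictly upper-triangular, so N^3 = 0.
(I + N)^6 = I + 6·N + 15·N^2 = [[1, 6, 18], [0, 1, 12], [0, 0, 1]].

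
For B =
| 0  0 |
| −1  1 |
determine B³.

B² = B (a projection; rank 1, trace 1), so B³ = B.

[[0, 0], [−1, 1]]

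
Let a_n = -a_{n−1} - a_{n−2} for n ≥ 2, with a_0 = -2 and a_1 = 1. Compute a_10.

1

With companion matrix C = [[-1, -1], [1, 0]], [a_n, a_{n−1}]ᵀ = C·[a_{n−1}, a_{n−2}]ᵀ, so [a_10, a_9]ᵀ = C^9·[a_1, a_0]ᵀ.
C^9 = [[1, 0], [0, 1]], giving [a_10, a_9]ᵀ = [[1], [-2]].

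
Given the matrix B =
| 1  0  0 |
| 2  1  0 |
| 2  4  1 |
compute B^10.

B = I + N where N = [[0, 0, 0], [2, 0, 0], [2, 4, 0]] is strictly lower-triangular, so N^3 = 0.
(I + N)^10 = I + 10·N + 45·N^2 = [[1, 0, 0], [20, 1, 0], [380, 40, 1]].

[[1, 0, 0], [20, 1, 0], [380, 40, 1]]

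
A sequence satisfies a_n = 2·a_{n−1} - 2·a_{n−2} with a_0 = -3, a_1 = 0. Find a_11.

192

With companion matrix B = [[2, -2], [1, 0]], [a_n, a_{n−1}]ᵀ = B·[a_{n−1}, a_{n−2}]ᵀ, so [a_11, a_10]ᵀ = B¹⁰·[a_1, a_0]ᵀ.
B¹⁰ = [[32, -64], [32, -32]], giving [a_11, a_10]ᵀ = [[192], [96]].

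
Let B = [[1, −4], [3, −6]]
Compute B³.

tr B = −5 and det B = 6, so the characteristic polynomial is λ² − (−5)λ + (6) with roots −3 and −2.
Eigenvectors give P = [[1, −4], [1, −3]] with P⁻¹ = [[−3, 4], [−1, 1]], and B = P·diag(−3, −2)·P⁻¹.
Then B³ = P·diag(−27, −8)·P⁻¹ = [[−27, 32], [−27, 24]] · [[−3, 4], [−1, 1]] = [[49, −76], [57, −84]].

[[49, −76], [57, −84]]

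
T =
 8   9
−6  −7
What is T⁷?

tr T = 1 and det T = −2, so the characteristic polynomial is λ² − (1)λ + (−2) with roots −1 and 2.
Eigenvectors give P = [[−1, 3], [1, −2]] with P⁻¹ = [[2, 3], [1, 1]], and T = P·diag(−1, 2)·P⁻¹.
Then T⁷ = P·diag(−1, 128)·P⁻¹ = [[1, 384], [−1, −256]] · [[2, 3], [1, 1]] = [[386, 387], [−258, −259]].

[[386, 387], [−258, −259]]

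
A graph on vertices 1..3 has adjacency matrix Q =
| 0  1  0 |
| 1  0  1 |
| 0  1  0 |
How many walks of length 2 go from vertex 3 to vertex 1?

1

The number of length-2 walks from vertex 3 to vertex 1 is entry (3,1) of Q², where Q is the adjacency matrix.
Q² = [[1, 0, 1], [0, 2, 0], [1, 0, 1]]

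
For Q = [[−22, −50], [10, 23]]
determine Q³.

tr Q = 1 and det Q = −6, so the characteristic polynomial is λ² − (1)λ + (−6) with roots −2 and 3.
Eigenvectors give P = [[5, −2], [−2, 1]] with P⁻¹ = [[1, 2], [2, 5]], and Q = P·diag(−2, 3)·P⁻¹.
Then Q³ = P·diag(−8, 27)·P⁻¹ = [[−40, −54], [16, 27]] · [[1, 2], [2, 5]] = [[−148, −350], [70, 167]].

[[−148, −350], [70, 167]]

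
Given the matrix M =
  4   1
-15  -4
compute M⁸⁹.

[[4, 1], [-15, -4]]

M² = I (check: tr M = 0 and det M = -1), so M⁸⁹ = M since 89 is odd.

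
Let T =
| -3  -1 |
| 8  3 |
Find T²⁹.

T² = I (check: tr T = 0 and det T = -1), so T²⁹ = T since 29 is odd.

[[-3, -1], [8, 3]]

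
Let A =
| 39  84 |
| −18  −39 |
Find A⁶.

tr A = 0 and det A = −9, so the characteristic polynomial is λ² − (0)λ + (−9) with roots −3 and 3.
Eigenvectors give P = [[−2, 7], [1, −3]] with P⁻¹ = [[3, 7], [1, 2]], and A = P·diag(−3, 3)·P⁻¹.
Then A⁶ = P·diag(729, 729)·P⁻¹ = [[−1458, 5103], [729, −2187]] · [[3, 7], [1, 2]] = [[729, 0], [0, 729]].

[[729, 0], [0, 729]]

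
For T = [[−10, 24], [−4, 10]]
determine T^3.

tr T = 0 and det T = −4, so the characteristic polynomial is λ² − (0)λ + (−4) with roots −2 and 2.
Eigenvectors give P = [[3, −2], [1, −1]] with P⁻¹ = [[1, −2], [1, −3]], and T = P·diag(−2, 2)·P⁻¹.
Then T^3 = P·diag(−8, 8)·P⁻¹ = [[−24, −16], [−8, −8]] · [[1, −2], [1, −3]] = [[−40, 96], [−16, 40]].

[[−40, 96], [−16, 40]]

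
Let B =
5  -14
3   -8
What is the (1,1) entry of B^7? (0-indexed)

-890

tr B = -3 and det B = 2, so the characteristic polynomial is λ² − (-3)λ + (2) with roots -2 and -1.
Eigenvectors give P = [[-2, -7], [-1, -3]] with P⁻¹ = [[3, -7], [-1, 2]], and B = P·diag(-2, -1)·P⁻¹.
Then B^7 = P·diag(-128, -1)·P⁻¹ = [[256, 7], [128, 3]] · [[3, -7], [-1, 2]] = [[761, -1778], [381, -890]].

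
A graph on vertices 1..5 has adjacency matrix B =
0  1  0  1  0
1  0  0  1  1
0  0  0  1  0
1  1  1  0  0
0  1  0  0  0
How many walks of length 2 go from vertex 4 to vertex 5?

1

The number of length-2 walks from vertex 4 to vertex 5 is entry (4,5) of B^2, where B is the adjacency matrix.
B^2 = [[2, 1, 1, 1, 1], [1, 3, 1, 1, 0], [1, 1, 1, 0, 0], [1, 1, 0, 3, 1], [1, 0, 0, 1, 1]]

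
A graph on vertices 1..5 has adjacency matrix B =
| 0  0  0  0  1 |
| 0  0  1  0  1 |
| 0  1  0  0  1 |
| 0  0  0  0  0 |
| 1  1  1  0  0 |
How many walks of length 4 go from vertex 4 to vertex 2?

0

The number of length-4 walks from vertex 4 to vertex 2 is entry (4,2) of B^4, where B is the adjacency matrix.
B^2 = [[1, 1, 1, 0, 0], [1, 2, 1, 0, 1], [1, 1, 2, 0, 1], [0, 0, 0, 0, 0], [0, 1, 1, 0, 3]]
B^3 = [[0, 1, 1, 0, 3], [1, 2, 3, 0, 4], [1, 3, 2, 0, 4], [0, 0, 0, 0, 0], [3, 4, 4, 0, 2]]
B^4 = [[3, 4, 4, 0, 2], [4, 7, 6, 0, 6], [4, 6, 7, 0, 6], [0, 0, 0, 0, 0], [2, 6, 6, 0, 11]]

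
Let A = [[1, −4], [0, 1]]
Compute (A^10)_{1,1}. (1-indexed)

A = I + N where N = [[0, −4], [0, 0]] is strictly upper-triangular, so N^2 = 0.
(I + N)^10 = I + 10·N = [[1, −40], [0, 1]].

1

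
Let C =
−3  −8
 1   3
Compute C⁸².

C² = I (check: tr C = 0 and det C = −1), so C⁸² = I since 82 is even.

[[1, 0], [0, 1]]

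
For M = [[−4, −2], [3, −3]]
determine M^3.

[[2, −62], [93, 33]]

M^2 = [[10, 14], [−21, 3]]
M^3 = [[2, −62], [93, 33]]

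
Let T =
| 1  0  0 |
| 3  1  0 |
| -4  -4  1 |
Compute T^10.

[[1, 0, 0], [30, 1, 0], [-580, -40, 1]]

T = I + N where N = [[0, 0, 0], [3, 0, 0], [-4, -4, 0]] is strictly lower-triangular, so N^3 = 0.
(I + N)^10 = I + 10·N + 45·N^2 = [[1, 0, 0], [30, 1, 0], [-580, -40, 1]].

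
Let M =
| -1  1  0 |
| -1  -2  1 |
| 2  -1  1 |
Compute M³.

[[5, 5, -2], [-9, 2, 1], [-4, -5, 3]]

M² = [[0, -3, 1], [5, 2, -1], [1, 3, 0]]
M³ = [[5, 5, -2], [-9, 2, 1], [-4, -5, 3]]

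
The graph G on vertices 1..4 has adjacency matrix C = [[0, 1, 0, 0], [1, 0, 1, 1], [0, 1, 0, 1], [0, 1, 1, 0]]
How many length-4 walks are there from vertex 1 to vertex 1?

3

The number of length-4 walks from vertex 1 to vertex 1 is entry (1,1) of C⁴, where C is the adjacency matrix.
C² = [[1, 0, 1, 1], [0, 3, 1, 1], [1, 1, 2, 1], [1, 1, 1, 2]]
C³ = [[0, 3, 1, 1], [3, 2, 4, 4], [1, 4, 2, 3], [1, 4, 3, 2]]
C⁴ = [[3, 2, 4, 4], [2, 11, 6, 6], [4, 6, 7, 6], [4, 6, 6, 7]]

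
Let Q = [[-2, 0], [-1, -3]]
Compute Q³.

tr Q = -5 and det Q = 6, so the characteristic polynomial is λ² − (-5)λ + (6) with roots -2 and -3.
Eigenvectors give P = [[1, 0], [-1, -1]] with P⁻¹ = [[1, 0], [-1, -1]], and Q = P·diag(-2, -3)·P⁻¹.
Then Q³ = P·diag(-8, -27)·P⁻¹ = [[-8, 0], [8, 27]] · [[1, 0], [-1, -1]] = [[-8, 0], [-19, -27]].

[[-8, 0], [-19, -27]]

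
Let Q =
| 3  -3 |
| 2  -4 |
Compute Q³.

[[15, -21], [14, -34]]

Q² = [[3, 3], [-2, 10]]
Q³ = [[15, -21], [14, -34]]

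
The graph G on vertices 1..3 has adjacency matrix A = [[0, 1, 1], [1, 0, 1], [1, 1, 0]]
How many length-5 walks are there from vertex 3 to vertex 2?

11

The number of length-5 walks from vertex 3 to vertex 2 is entry (3,2) of A^5, where A is the adjacency matrix.
A^2 = [[2, 1, 1], [1, 2, 1], [1, 1, 2]]
A^3 = [[2, 3, 3], [3, 2, 3], [3, 3, 2]]
A^4 = [[6, 5, 5], [5, 6, 5], [5, 5, 6]]
A^5 = [[10, 11, 11], [11, 10, 11], [11, 11, 10]]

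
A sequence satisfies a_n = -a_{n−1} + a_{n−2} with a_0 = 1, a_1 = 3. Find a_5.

12

With companion matrix A = [[-1, 1], [1, 0]], [a_n, a_{n−1}]ᵀ = A·[a_{n−1}, a_{n−2}]ᵀ, so [a_5, a_4]ᵀ = A⁴·[a_1, a_0]ᵀ.
A⁴ = [[5, -3], [-3, 2]], giving [a_5, a_4]ᵀ = [[12], [-7]].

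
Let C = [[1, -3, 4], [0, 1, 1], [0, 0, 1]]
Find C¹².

[[1, -36, -150], [0, 1, 12], [0, 0, 1]]

C = I + N where N = [[0, -3, 4], [0, 0, 1], [0, 0, 0]] is strictly upper-triangular, so N³ = 0.
(I + N)¹² = I + 12·N + 66·N² = [[1, -36, -150], [0, 1, 12], [0, 0, 1]].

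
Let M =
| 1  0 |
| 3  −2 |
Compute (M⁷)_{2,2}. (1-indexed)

tr M = −1 and det M = −2, so the characteristic polynomial is λ² − (−1)λ + (−2) with roots 1 and −2.
Eigenvectors give P = [[1, 0], [1, 1]] with P⁻¹ = [[1, 0], [−1, 1]], and M = P·diag(1, −2)·P⁻¹.
Then M⁷ = P·diag(1, −128)·P⁻¹ = [[1, 0], [1, −128]] · [[1, 0], [−1, 1]] = [[1, 0], [129, −128]].

−128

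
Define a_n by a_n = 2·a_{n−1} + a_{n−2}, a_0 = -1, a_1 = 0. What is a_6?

-29

With companion matrix A = [[2, 1], [1, 0]], [a_n, a_{n−1}]ᵀ = A·[a_{n−1}, a_{n−2}]ᵀ, so [a_6, a_5]ᵀ = A⁵·[a_1, a_0]ᵀ.
A⁵ = [[70, 29], [29, 12]], giving [a_6, a_5]ᵀ = [[-29], [-12]].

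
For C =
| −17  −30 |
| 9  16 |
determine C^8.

[[1531, 2550], [−765, −1274]]

tr C = −1 and det C = −2, so the characteristic polynomial is λ² − (−1)λ + (−2) with roots 1 and −2.
Eigenvectors give P = [[−5, −2], [3, 1]] with P⁻¹ = [[1, 2], [−3, −5]], and C = P·diag(1, −2)·P⁻¹.
Then C^8 = P·diag(1, 256)·P⁻¹ = [[−5, −512], [3, 256]] · [[1, 2], [−3, −5]] = [[1531, 2550], [−765, −1274]].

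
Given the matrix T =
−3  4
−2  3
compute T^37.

T² = I (check: tr T = 0 and det T = −1), so T^37 = T since 37 is odd.

[[−3, 4], [−2, 3]]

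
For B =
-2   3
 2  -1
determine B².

[[10, -9], [-6, 7]]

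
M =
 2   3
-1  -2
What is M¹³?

M² = I (check: tr M = 0 and det M = -1), so M¹³ = M since 13 is odd.

[[2, 3], [-1, -2]]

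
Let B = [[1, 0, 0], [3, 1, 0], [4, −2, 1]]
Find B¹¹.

[[1, 0, 0], [33, 1, 0], [−286, −22, 1]]

B = I + N where N = [[0, 0, 0], [3, 0, 0], [4, −2, 0]] is strictly lower-triangular, so N³ = 0.
(I + N)¹¹ = I + 11·N + 55·N² = [[1, 0, 0], [33, 1, 0], [−286, −22, 1]].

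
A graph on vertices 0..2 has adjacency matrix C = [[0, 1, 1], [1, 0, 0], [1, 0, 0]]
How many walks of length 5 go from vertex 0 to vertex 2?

4

The number of length-5 walks from vertex 0 to vertex 2 is entry (0,2) of C^5, where C is the adjacency matrix.
C^2 = [[2, 0, 0], [0, 1, 1], [0, 1, 1]]
C^3 = [[0, 2, 2], [2, 0, 0], [2, 0, 0]]
C^4 = [[4, 0, 0], [0, 2, 2], [0, 2, 2]]
C^5 = [[0, 4, 4], [4, 0, 0], [4, 0, 0]]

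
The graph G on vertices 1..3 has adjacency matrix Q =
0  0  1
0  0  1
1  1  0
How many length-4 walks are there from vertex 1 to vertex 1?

The number of length-4 walks from vertex 1 to vertex 1 is entry (1,1) of Q⁴, where Q is the adjacency matrix.
Q² = [[1, 1, 0], [1, 1, 0], [0, 0, 2]]
Q³ = [[0, 0, 2], [0, 0, 2], [2, 2, 0]]
Q⁴ = [[2, 2, 0], [2, 2, 0], [0, 0, 4]]

2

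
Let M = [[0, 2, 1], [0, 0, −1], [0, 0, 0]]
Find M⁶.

[[0, 0, 0], [0, 0, 0], [0, 0, 0]]

M is strictly triangular, hence nilpotent: M³ = 0, so M⁶ = 0.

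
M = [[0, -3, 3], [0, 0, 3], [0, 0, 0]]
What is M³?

[[0, 0, 0], [0, 0, 0], [0, 0, 0]]

M is strictly triangular, hence nilpotent: M³ = 0, so M³ = 0.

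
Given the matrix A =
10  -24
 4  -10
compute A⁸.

[[256, 0], [0, 256]]

tr A = 0 and det A = -4, so the characteristic polynomial is λ² − (0)λ + (-4) with roots -2 and 2.
Eigenvectors give P = [[-2, 3], [-1, 1]] with P⁻¹ = [[1, -3], [1, -2]], and A = P·diag(-2, 2)·P⁻¹.
Then A⁸ = P·diag(256, 256)·P⁻¹ = [[-512, 768], [-256, 256]] · [[1, -3], [1, -2]] = [[256, 0], [0, 256]].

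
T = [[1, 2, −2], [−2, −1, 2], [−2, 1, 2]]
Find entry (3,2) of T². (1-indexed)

−3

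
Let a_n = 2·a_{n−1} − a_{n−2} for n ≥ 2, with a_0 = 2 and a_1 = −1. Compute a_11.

−31

With companion matrix M = [[2, −1], [1, 0]], [a_n, a_{n−1}]ᵀ = M·[a_{n−1}, a_{n−2}]ᵀ, so [a_11, a_10]ᵀ = M¹⁰·[a_1, a_0]ᵀ.
M¹⁰ = [[11, −10], [10, −9]], giving [a_11, a_10]ᵀ = [[−31], [−28]].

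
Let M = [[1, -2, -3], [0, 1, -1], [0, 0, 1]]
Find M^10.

[[1, -20, 60], [0, 1, -10], [0, 0, 1]]

M = I + N where N = [[0, -2, -3], [0, 0, -1], [0, 0, 0]] is strictly upper-triangular, so N^3 = 0.
(I + N)^10 = I + 10·N + 45·N^2 = [[1, -20, 60], [0, 1, -10], [0, 0, 1]].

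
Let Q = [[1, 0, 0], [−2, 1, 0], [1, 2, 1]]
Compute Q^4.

[[1, 0, 0], [−8, 1, 0], [−20, 8, 1]]

Q = I + N where N = [[0, 0, 0], [−2, 0, 0], [1, 2, 0]] is strictly lower-triangular, so N^3 = 0.
(I + N)^4 = I + 4·N + 6·N^2 = [[1, 0, 0], [−8, 1, 0], [−20, 8, 1]].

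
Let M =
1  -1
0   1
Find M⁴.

[[1, -4], [0, 1]]

M = I + N where N = [[0, -1], [0, 0]] is strictly upper-triangular, so N² = 0.
(I + N)⁴ = I + 4·N = [[1, -4], [0, 1]].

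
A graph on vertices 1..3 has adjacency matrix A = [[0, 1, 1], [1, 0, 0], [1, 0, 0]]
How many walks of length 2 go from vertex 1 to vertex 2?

0

The number of length-2 walks from vertex 1 to vertex 2 is entry (1,2) of A², where A is the adjacency matrix.
A² = [[2, 0, 0], [0, 1, 1], [0, 1, 1]]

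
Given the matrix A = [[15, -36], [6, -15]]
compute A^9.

[[98415, -236196], [39366, -98415]]

tr A = 0 and det A = -9, so the characteristic polynomial is λ² − (0)λ + (-9) with roots 3 and -3.
Eigenvectors give P = [[-3, -2], [-1, -1]] with P⁻¹ = [[-1, 2], [1, -3]], and A = P·diag(3, -3)·P⁻¹.
Then A^9 = P·diag(19683, -19683)·P⁻¹ = [[-59049, 39366], [-19683, 19683]] · [[-1, 2], [1, -3]] = [[98415, -236196], [39366, -98415]].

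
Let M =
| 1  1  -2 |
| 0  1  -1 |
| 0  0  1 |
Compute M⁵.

[[1, 5, -20], [0, 1, -5], [0, 0, 1]]

M = I + N where N = [[0, 1, -2], [0, 0, -1], [0, 0, 0]] is strictly upper-triangular, so N³ = 0.
(I + N)⁵ = I + 5·N + 10·N² = [[1, 5, -20], [0, 1, -5], [0, 0, 1]].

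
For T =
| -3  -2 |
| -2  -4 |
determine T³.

[[-67, -82], [-82, -108]]

T² = [[13, 14], [14, 20]]
T³ = [[-67, -82], [-82, -108]]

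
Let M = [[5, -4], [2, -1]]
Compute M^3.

[[53, -52], [26, -25]]

tr M = 4 and det M = 3, so the characteristic polynomial is λ² − (4)λ + (3) with roots 1 and 3.
Eigenvectors give P = [[-1, 2], [-1, 1]] with P⁻¹ = [[1, -2], [1, -1]], and M = P·diag(1, 3)·P⁻¹.
Then M^3 = P·diag(1, 27)·P⁻¹ = [[-1, 54], [-1, 27]] · [[1, -2], [1, -1]] = [[53, -52], [26, -25]].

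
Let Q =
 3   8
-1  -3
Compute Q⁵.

[[3, 8], [-1, -3]]

Q² = I (check: tr Q = 0 and det Q = -1), so Q⁵ = Q since 5 is odd.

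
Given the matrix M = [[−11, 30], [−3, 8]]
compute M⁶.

[[631, −1890], [189, −566]]

tr M = −3 and det M = 2, so the characteristic polynomial is λ² − (−3)λ + (2) with roots −1 and −2.
Eigenvectors give P = [[−3, 10], [−1, 3]] with P⁻¹ = [[3, −10], [1, −3]], and M = P·diag(−1, −2)·P⁻¹.
Then M⁶ = P·diag(1, 64)·P⁻¹ = [[−3, 640], [−1, 192]] · [[3, −10], [1, −3]] = [[631, −1890], [189, −566]].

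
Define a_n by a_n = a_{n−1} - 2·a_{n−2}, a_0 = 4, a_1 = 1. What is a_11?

111

With companion matrix Q = [[1, -2], [1, 0]], [a_n, a_{n−1}]ᵀ = Q·[a_{n−1}, a_{n−2}]ᵀ, so [a_11, a_10]ᵀ = Q¹⁰·[a_1, a_0]ᵀ.
Q¹⁰ = [[23, 22], [-11, 34]], giving [a_11, a_10]ᵀ = [[111], [125]].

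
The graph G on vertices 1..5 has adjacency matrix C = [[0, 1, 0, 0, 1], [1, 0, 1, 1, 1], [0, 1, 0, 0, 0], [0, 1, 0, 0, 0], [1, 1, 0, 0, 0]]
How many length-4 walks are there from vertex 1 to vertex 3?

The number of length-4 walks from vertex 1 to vertex 3 is entry (1,3) of C^4, where C is the adjacency matrix.
C^2 = [[2, 1, 1, 1, 1], [1, 4, 0, 0, 1], [1, 0, 1, 1, 1], [1, 0, 1, 1, 1], [1, 1, 1, 1, 2]]
C^3 = [[2, 5, 1, 1, 3], [5, 2, 4, 4, 5], [1, 4, 0, 0, 1], [1, 4, 0, 0, 1], [3, 5, 1, 1, 2]]
C^4 = [[8, 7, 5, 5, 7], [7, 18, 2, 2, 7], [5, 2, 4, 4, 5], [5, 2, 4, 4, 5], [7, 7, 5, 5, 8]]

5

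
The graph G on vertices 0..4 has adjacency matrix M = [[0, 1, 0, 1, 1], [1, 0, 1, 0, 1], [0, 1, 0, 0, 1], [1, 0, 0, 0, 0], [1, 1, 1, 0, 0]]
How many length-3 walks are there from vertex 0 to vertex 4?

6

The number of length-3 walks from vertex 0 to vertex 4 is entry (0,4) of M³, where M is the adjacency matrix.
M² = [[3, 1, 2, 0, 1], [1, 3, 1, 1, 2], [2, 1, 2, 0, 1], [0, 1, 0, 1, 1], [1, 2, 1, 1, 3]]
M³ = [[2, 6, 2, 3, 6], [6, 4, 5, 1, 5], [2, 5, 2, 2, 5], [3, 1, 2, 0, 1], [6, 5, 5, 1, 4]]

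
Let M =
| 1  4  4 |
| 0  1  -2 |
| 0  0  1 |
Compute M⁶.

M = I + N where N = [[0, 4, 4], [0, 0, -2], [0, 0, 0]] is strictly upper-triangular, so N³ = 0.
(I + N)⁶ = I + 6·N + 15·N² = [[1, 24, -96], [0, 1, -12], [0, 0, 1]].

[[1, 24, -96], [0, 1, -12], [0, 0, 1]]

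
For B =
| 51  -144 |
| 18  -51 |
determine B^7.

[[37179, -104976], [13122, -37179]]

tr B = 0 and det B = -9, so the characteristic polynomial is λ² − (0)λ + (-9) with roots 3 and -3.
Eigenvectors give P = [[3, -8], [1, -3]] with P⁻¹ = [[3, -8], [1, -3]], and B = P·diag(3, -3)·P⁻¹.
Then B^7 = P·diag(2187, -2187)·P⁻¹ = [[6561, 17496], [2187, 6561]] · [[3, -8], [1, -3]] = [[37179, -104976], [13122, -37179]].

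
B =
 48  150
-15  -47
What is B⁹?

tr B = 1 and det B = -6, so the characteristic polynomial is λ² − (1)λ + (-6) with roots -2 and 3.
Eigenvectors give P = [[-3, 10], [1, -3]] with P⁻¹ = [[3, 10], [1, 3]], and B = P·diag(-2, 3)·P⁻¹.
Then B⁹ = P·diag(-512, 19683)·P⁻¹ = [[1536, 196830], [-512, -59049]] · [[3, 10], [1, 3]] = [[201438, 605850], [-60585, -182267]].

[[201438, 605850], [-60585, -182267]]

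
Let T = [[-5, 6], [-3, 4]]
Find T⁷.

[[-257, 258], [-129, 130]]

tr T = -1 and det T = -2, so the characteristic polynomial is λ² − (-1)λ + (-2) with roots 1 and -2.
Eigenvectors give P = [[1, 2], [1, 1]] with P⁻¹ = [[-1, 2], [1, -1]], and T = P·diag(1, -2)·P⁻¹.
Then T⁷ = P·diag(1, -128)·P⁻¹ = [[1, -256], [1, -128]] · [[-1, 2], [1, -1]] = [[-257, 258], [-129, 130]].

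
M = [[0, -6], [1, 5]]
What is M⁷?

tr M = 5 and det M = 6, so the characteristic polynomial is λ² − (5)λ + (6) with roots 2 and 3.
Eigenvectors give P = [[-3, 2], [1, -1]] with P⁻¹ = [[-1, -2], [-1, -3]], and M = P·diag(2, 3)·P⁻¹.
Then M⁷ = P·diag(128, 2187)·P⁻¹ = [[-384, 4374], [128, -2187]] · [[-1, -2], [-1, -3]] = [[-3990, -12354], [2059, 6305]].

[[-3990, -12354], [2059, 6305]]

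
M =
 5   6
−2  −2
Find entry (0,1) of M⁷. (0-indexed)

762

tr M = 3 and det M = 2, so the characteristic polynomial is λ² − (3)λ + (2) with roots 1 and 2.
Eigenvectors give P = [[3, 2], [−2, −1]] with P⁻¹ = [[−1, −2], [2, 3]], and M = P·diag(1, 2)·P⁻¹.
Then M⁷ = P·diag(1, 128)·P⁻¹ = [[3, 256], [−2, −128]] · [[−1, −2], [2, 3]] = [[509, 762], [−254, −380]].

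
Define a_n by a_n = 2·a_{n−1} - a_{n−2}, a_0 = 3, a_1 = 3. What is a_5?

With companion matrix Q = [[2, -1], [1, 0]], [a_n, a_{n−1}]ᵀ = Q·[a_{n−1}, a_{n−2}]ᵀ, so [a_5, a_4]ᵀ = Q⁴·[a_1, a_0]ᵀ.
Q⁴ = [[5, -4], [4, -3]], giving [a_5, a_4]ᵀ = [[3], [3]].

3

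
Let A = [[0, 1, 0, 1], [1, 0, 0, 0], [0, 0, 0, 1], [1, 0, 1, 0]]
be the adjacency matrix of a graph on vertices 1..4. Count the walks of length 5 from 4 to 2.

The number of length-5 walks from vertex 4 to vertex 2 is entry (4,2) of A⁵, where A is the adjacency matrix.
A² = [[2, 0, 1, 0], [0, 1, 0, 1], [1, 0, 1, 0], [0, 1, 0, 2]]
A³ = [[0, 2, 0, 3], [2, 0, 1, 0], [0, 1, 0, 2], [3, 0, 2, 0]]
A⁴ = [[5, 0, 3, 0], [0, 2, 0, 3], [3, 0, 2, 0], [0, 3, 0, 5]]
A⁵ = [[0, 5, 0, 8], [5, 0, 3, 0], [0, 3, 0, 5], [8, 0, 5, 0]]

0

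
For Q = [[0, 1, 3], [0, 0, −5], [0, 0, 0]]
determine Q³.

Q is strictly triangular, hence nilpotent: Q³ = 0, so Q³ = 0.

[[0, 0, 0], [0, 0, 0], [0, 0, 0]]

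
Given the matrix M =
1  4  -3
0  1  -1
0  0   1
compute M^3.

M = I + N where N = [[0, 4, -3], [0, 0, -1], [0, 0, 0]] is strictly upper-triangular, so N^3 = 0.
(I + N)^3 = I + 3·N + 3·N^2 = [[1, 12, -21], [0, 1, -3], [0, 0, 1]].

[[1, 12, -21], [0, 1, -3], [0, 0, 1]]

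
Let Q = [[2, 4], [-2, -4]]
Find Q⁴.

Q² = [[-4, -8], [4, 8]]
Q³ = [[8, 16], [-8, -16]]
Q⁴ = [[-16, -32], [16, 32]]

[[-16, -32], [16, 32]]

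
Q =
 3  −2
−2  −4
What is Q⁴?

[[173, 66], [66, 404]]

Q² = [[13, 2], [2, 20]]
Q³ = [[35, −34], [−34, −84]]
Q⁴ = [[173, 66], [66, 404]]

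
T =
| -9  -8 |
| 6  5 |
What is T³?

[[-105, -104], [78, 77]]

tr T = -4 and det T = 3, so the characteristic polynomial is λ² − (-4)λ + (3) with roots -1 and -3.
Eigenvectors give P = [[1, 4], [-1, -3]] with P⁻¹ = [[-3, -4], [1, 1]], and T = P·diag(-1, -3)·P⁻¹.
Then T³ = P·diag(-1, -27)·P⁻¹ = [[-1, -108], [1, 81]] · [[-3, -4], [1, 1]] = [[-105, -104], [78, 77]].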